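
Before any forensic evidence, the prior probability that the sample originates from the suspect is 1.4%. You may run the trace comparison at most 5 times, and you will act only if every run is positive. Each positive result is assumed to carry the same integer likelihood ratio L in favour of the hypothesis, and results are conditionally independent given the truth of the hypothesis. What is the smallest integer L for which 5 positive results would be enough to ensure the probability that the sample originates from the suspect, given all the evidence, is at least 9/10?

4

Prior odds = 0.014/0.986 = 7/493.
Target odds = 0.9/0.1 = 9.
Need L⁵ ≥ 9 ÷ (7/493) = 4437/7.
3⁵ = 243 < 4437/7 ≤ 1024 = 4⁵, so L = 4.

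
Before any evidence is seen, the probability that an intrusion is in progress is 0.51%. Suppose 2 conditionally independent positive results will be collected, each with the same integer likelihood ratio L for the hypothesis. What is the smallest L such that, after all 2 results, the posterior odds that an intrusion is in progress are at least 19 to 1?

61

Prior odds = 0.0051/0.9949 = 51/9949.
Target odds = 19.
Need L² ≥ 19 ÷ (51/9949) = 189031/51.
60² = 3600 < 189031/51 ≤ 3721 = 61², so L = 61.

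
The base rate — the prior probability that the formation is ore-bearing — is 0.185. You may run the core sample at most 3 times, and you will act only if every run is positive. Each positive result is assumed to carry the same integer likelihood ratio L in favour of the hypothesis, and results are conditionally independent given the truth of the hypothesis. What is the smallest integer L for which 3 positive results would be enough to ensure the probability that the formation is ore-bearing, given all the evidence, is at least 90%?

4

Prior odds = 0.185/0.815 = 37/163.
Target odds = 0.9/0.1 = 9.
Need L³ ≥ 9 ÷ (37/163) = 1467/37.
3³ = 27 < 1467/37 ≤ 64 = 4³, so L = 4.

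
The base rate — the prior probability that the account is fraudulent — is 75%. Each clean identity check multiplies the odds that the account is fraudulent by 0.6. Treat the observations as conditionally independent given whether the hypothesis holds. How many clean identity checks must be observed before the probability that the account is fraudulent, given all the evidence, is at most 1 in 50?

10

Prior odds = 0.75/0.25 = 3.
Likelihood ratio per clean identity check = 0.6.
Target posterior odds = 0.02/0.98 = 1/49.
Need 3 × 0.6ⁿ ≤ 1/49, i.e. 0.6ⁿ ≤ 1/147.
0.6⁹ = 19683/1953125 is still above 1/147 but 0.6¹⁰ = 59049/9765625 is at or below it, so n = 10.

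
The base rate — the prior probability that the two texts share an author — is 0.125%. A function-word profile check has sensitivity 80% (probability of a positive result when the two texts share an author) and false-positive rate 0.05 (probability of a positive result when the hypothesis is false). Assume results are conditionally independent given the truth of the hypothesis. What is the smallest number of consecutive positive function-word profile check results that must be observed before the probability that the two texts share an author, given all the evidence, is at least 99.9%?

5

Prior odds: 0.00125 ÷ 0.99875 = 1/799.
Likelihood ratio of a positive result = 0.8/0.05 = 16.
Target posterior odds = 0.999/0.001 = 999.
Require 16ⁿ ≥ 999 ÷ (1/799) = 798201.
16⁴ = 65536 falls short of 798201 but 16⁵ = 1048576 reaches it, so n = 5.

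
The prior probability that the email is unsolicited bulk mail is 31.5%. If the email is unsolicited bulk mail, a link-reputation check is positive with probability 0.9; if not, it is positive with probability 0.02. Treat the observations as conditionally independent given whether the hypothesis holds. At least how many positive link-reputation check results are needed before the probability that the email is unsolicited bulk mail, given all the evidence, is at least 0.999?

Prior odds = 0.315/0.685 = 63/137.
Likelihood ratio of a positive = 0.9/0.02 = 45.
Target posterior odds = 0.999/0.001 = 999.
Require 45ⁿ ≥ 999 ÷ (63/137) = 15207/7.
45² = 2025 falls short of 15207/7 but 45³ = 91125 reaches it, so n = 3.

3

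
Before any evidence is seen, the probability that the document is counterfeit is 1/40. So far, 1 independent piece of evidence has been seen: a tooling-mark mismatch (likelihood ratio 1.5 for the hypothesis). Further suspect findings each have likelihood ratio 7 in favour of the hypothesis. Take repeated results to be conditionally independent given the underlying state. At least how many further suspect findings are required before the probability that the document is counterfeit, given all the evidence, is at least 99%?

5

Prior odds = 0.025/0.975 = 1/39.
Bayes factor of the evidence already in hand = 1.5.
Odds after that evidence = (1/39) × 1.5 = 1/26.
Target odds = 0.99/0.01 = 99.
Need 7ⁿ ≥ 99 ÷ (1/26) = 2574.
7⁴ = 2401 falls short of 2574 but 7⁵ = 16807 reaches it, so n = 5.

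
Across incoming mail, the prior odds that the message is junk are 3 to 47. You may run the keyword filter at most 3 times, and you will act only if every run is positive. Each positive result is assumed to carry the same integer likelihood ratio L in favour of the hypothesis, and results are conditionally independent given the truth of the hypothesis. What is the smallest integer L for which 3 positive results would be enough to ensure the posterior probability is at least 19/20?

7

Prior odds = 3/47.
Target odds = 0.95/0.05 = 19.
Need L³ ≥ 19 ÷ (3/47) = 893/3.
6³ = 216 < 893/3 ≤ 343 = 7³, so L = 7.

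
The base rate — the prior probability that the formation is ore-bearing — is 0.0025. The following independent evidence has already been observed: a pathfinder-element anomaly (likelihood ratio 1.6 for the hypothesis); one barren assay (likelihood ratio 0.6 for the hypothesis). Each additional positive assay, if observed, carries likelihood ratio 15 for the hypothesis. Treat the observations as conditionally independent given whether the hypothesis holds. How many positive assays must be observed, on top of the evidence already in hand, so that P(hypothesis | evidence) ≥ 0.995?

5

Prior odds = 0.0025/0.9975 = 1/399.
Combined Bayes factor of the evidence already in hand = 1.6 × 0.6 = 0.96.
Odds after that evidence = (1/399) × 0.96 = 8/3325.
Target odds = 0.995/0.005 = 199.
Need 15ⁿ ≥ 199 ÷ (8/3325) = 82709.375.
15⁴ = 50625 falls short of 82709.375 but 15⁵ = 759375 reaches it, so n = 5.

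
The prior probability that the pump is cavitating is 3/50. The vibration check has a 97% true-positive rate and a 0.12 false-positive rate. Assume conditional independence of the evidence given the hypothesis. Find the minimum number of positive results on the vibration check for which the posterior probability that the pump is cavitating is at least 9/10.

3

Prior odds = 0.06/0.94 = 3/47.
Likelihood ratio of a positive result = 0.97/0.12 = 97/12.
Target odds: 0.9 ÷ 0.1 = 9.
Require (97/12)ⁿ ≥ 9 ÷ (3/47) = 141.
(97/12)² = 9409/144 falls short of 141 but (97/12)³ = 912673/1728 reaches it, so n = 3.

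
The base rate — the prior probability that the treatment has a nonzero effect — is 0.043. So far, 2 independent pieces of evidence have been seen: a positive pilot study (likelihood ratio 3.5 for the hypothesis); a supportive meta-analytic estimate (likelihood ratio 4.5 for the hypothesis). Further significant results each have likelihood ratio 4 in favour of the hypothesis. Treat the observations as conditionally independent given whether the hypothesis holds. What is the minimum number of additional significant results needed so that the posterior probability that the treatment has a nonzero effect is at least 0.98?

Prior odds = 0.043/0.957 = 43/957.
Combined Bayes factor of the evidence already in hand = 3.5 × 4.5 = 15.75.
Odds after that evidence = (43/957) × 15.75 = 903/1276.
Target odds = 0.98/0.02 = 49.
Need 4ⁿ ≥ 49 ÷ (903/1276) = 8932/129.
4³ = 64 falls short of 8932/129 but 4⁴ = 256 reaches it, so n = 4.

4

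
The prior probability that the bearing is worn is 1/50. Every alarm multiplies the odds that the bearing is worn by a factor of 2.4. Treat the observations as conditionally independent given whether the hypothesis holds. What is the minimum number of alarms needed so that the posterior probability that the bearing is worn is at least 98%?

9

Prior odds: 0.02 ÷ 0.98 = 1/49.
Likelihood ratio per alarm = 2.4.
Target odds: 0.98 ÷ 0.02 = 49.
Need (1/49) × 2.4ⁿ ≥ 49, i.e. 2.4ⁿ ≥ 2401.
2.4⁸ = 429981696/390625 falls short of 2401 but 2.4⁹ ≈2641.81 reaches it, so n = 9.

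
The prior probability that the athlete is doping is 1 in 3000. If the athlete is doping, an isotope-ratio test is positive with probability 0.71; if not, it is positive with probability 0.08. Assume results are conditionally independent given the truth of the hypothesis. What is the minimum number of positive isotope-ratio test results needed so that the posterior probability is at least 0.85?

5

Prior odds: (1/3000) ÷ (2999/3000) = 1/2999.
Likelihood ratio of a positive = 0.71/0.08 = 8.875.
Target posterior odds = 0.85/0.15 = 17/3.
Need (1/2999) × 8.875ⁿ ≥ 17/3, i.e. 8.875ⁿ ≥ 50983/3.
8.875⁴ = 25411681/4096 falls short of 50983/3 but 8.875⁵ ≈55060.7 reaches it, so n = 5.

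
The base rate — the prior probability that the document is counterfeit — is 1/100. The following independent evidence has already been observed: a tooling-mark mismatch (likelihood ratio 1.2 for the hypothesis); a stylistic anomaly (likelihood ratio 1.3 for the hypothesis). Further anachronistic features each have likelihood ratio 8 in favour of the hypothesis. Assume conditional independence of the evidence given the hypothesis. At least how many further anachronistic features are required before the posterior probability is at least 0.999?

Prior odds = 0.01/0.99 = 1/99.
Combined Bayes factor of the evidence already in hand = 1.2 × 1.3 = 1.56.
Odds after that evidence = (1/99) × 1.56 = 13/825.
Target odds = 0.999/0.001 = 999.
Need 8ⁿ ≥ 999 ÷ (13/825) = 824175/13.
8⁵ = 32768 falls short of 824175/13 but 8⁶ = 262144 reaches it, so n = 6.

6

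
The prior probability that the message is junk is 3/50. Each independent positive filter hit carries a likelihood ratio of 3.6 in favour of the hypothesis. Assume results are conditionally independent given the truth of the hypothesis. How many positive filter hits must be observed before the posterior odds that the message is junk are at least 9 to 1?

4

Prior odds = 0.06/0.94 = 3/47.
Likelihood ratio per positive filter hit = 3.6.
Target odds = 9.
Require 3.6ⁿ ≥ 9 ÷ (3/47) = 141.
3.6³ = 46.656 falls short of 141 but 3.6⁴ = 167.9616 reaches it, so n = 4.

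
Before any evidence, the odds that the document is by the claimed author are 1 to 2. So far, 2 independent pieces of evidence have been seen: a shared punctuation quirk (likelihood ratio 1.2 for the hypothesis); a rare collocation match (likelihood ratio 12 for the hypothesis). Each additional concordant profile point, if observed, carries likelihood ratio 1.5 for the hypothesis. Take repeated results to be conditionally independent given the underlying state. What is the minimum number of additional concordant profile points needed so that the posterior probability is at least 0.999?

13

Prior odds = 0.5.
Combined Bayes factor of the evidence already in hand = 1.2 × 12 = 14.4.
Odds after that evidence = 0.5 × 14.4 = 7.2.
Target odds = 0.999/0.001 = 999.
Need 1.5ⁿ ≥ 999 ÷ 7.2 = 138.75.
1.5¹² = 531441/4096 falls short of 138.75 but 1.5¹³ = 1594323/8192 reaches it, so n = 13.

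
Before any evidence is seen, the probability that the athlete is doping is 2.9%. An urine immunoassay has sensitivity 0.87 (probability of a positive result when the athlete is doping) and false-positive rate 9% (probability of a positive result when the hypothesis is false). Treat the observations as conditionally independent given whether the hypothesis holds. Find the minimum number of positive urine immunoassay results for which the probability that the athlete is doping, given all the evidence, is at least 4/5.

3

Prior odds: 0.029 ÷ 0.971 = 29/971.
Likelihood ratio of a positive result = 0.87/0.09 = 29/3.
Target odds: 0.8 ÷ 0.2 = 4.
Require (29/3)ⁿ ≥ 4 ÷ (29/971) = 3884/29.
(29/3)² = 841/9 falls short of 3884/29 but (29/3)³ = 24389/27 reaches it, so n = 3.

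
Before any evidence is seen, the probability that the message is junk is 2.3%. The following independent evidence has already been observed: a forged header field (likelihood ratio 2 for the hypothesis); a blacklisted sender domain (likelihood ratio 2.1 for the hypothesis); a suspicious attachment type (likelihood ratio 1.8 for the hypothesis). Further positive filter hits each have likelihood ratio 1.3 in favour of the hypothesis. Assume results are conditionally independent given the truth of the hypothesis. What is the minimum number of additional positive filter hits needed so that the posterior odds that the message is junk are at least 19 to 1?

Prior odds = 0.023/0.977 = 23/977.
Combined Bayes factor of the evidence already in hand = 2 × 2.1 × 1.8 = 7.56.
Odds after that evidence = (23/977) × 7.56 = 4347/24425.
Target odds = 19.
Need 1.3ⁿ ≥ 19 ÷ (4347/24425) = 464075/4347.
1.3¹⁷ ≈86.5042 falls short of 464075/4347 but 1.3¹⁸ ≈112.455 reaches it, so n = 18.

18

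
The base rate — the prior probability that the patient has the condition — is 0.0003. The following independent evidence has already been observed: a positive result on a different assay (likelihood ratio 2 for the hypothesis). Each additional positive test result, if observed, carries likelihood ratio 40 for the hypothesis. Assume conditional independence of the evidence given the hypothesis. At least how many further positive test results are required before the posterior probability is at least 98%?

4

Prior odds = 0.0003/0.9997 = 3/9997.
Bayes factor of the evidence already in hand = 2.
Odds after that evidence = (3/9997) × 2 = 6/9997.
Target odds = 0.98/0.02 = 49.
Need 40ⁿ ≥ 49 ÷ (6/9997) = 489853/6.
40³ = 64000 falls short of 489853/6 but 40⁴ = 2560000 reaches it, so n = 4.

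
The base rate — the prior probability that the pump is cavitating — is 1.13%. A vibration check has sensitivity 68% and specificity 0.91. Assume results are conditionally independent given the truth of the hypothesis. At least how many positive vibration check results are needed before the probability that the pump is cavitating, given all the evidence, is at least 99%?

Prior odds = 0.0113/0.9887 = 113/9887.
False-positive rate = 1 − 0.91 = 0.09; likelihood ratio of a positive = 0.68/0.09 = 68/9.
Target odds: 0.99 ÷ 0.01 = 99.
Need (113/9887) × (68/9)ⁿ ≥ 99, i.e. (68/9)ⁿ ≥ 978813/113.
(68/9)⁴ = 21381376/6561 falls short of 978813/113 but (68/9)⁵ ≈24622.5 reaches it, so n = 5.

5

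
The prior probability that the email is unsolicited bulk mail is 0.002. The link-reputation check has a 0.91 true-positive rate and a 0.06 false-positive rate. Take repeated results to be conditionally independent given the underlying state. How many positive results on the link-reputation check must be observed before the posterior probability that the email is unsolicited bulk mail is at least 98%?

Prior odds: 0.002 ÷ 0.998 = 1/499.
Likelihood ratio of a positive result = 0.91/0.06 = 91/6.
Target odds: 0.98 ÷ 0.02 = 49.
Need (1/499) × (91/6)ⁿ ≥ 49, i.e. (91/6)ⁿ ≥ 24451.
(91/6)³ = 753571/216 falls short of 24451 but (91/6)⁴ = 68574961/1296 reaches it, so n = 4.

4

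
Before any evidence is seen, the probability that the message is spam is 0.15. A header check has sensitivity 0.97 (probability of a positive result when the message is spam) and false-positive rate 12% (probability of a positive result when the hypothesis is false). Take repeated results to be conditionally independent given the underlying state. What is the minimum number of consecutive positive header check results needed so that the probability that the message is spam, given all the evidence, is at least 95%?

Prior odds: 0.15 ÷ 0.85 = 3/17.
Likelihood ratio of a positive result = 0.97/0.12 = 97/12.
Target posterior odds = 0.95/0.05 = 19.
Require (97/12)ⁿ ≥ 19 ÷ (3/17) = 323/3.
(97/12)² = 9409/144 falls short of 323/3 but (97/12)³ = 912673/1728 reaches it, so n = 3.

3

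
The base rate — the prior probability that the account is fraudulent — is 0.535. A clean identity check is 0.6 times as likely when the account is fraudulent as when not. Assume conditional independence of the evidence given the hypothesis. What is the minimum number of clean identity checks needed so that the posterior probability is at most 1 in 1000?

14

Prior odds: 0.535 ÷ 0.465 = 107/93.
Likelihood ratio per clean identity check = 0.6.
Target odds: 0.001 ÷ 0.999 = 1/999.
Require 0.6ⁿ ≤ 1/999 ÷ (107/93) = 31/35631.
0.6¹³ ≈0.00130607 is still above 31/35631 but 0.6¹⁴ ≈0.000783642 is at or below it, so n = 14.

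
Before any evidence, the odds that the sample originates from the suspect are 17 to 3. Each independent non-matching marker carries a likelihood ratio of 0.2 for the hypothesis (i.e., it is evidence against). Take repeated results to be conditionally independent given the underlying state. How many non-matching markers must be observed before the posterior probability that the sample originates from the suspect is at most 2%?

Prior odds = 17/3.
Likelihood ratio per non-matching marker = 0.2.
Target odds: 0.02 ÷ 0.98 = 1/49.
Need (17/3) × 0.2ⁿ ≤ 1/49, i.e. 0.2ⁿ ≤ 3/833.
0.2³ = 0.008 is still above 3/833 but 0.2⁴ = 0.0016 is at or below it, so n = 4.

4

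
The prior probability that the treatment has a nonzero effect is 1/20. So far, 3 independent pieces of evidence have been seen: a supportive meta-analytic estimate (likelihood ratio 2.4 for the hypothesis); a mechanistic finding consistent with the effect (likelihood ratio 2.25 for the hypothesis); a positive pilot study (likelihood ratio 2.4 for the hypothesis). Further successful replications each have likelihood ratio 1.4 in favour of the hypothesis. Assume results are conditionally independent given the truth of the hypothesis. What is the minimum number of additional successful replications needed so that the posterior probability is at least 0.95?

10

Prior odds = 0.05/0.95 = 1/19.
Combined Bayes factor of the evidence already in hand = 2.4 × 2.25 × 2.4 = 12.96.
Odds after that evidence = (1/19) × 12.96 = 324/475.
Target odds = 0.95/0.05 = 19.
Need 1.4ⁿ ≥ 19 ÷ (324/475) = 9025/324.
1.4⁹ = 40353607/1953125 falls short of 9025/324 but 1.4¹⁰ = 282475249/9765625 reaches it, so n = 10.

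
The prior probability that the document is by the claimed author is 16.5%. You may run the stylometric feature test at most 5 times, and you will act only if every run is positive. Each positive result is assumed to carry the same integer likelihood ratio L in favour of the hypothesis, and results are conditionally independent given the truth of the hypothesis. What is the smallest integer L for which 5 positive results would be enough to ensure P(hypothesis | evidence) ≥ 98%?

Prior odds = 0.165/0.835 = 33/167.
Target odds = 0.98/0.02 = 49.
Need L⁵ ≥ 49 ÷ (33/167) = 8183/33.
3⁵ = 243 < 8183/33 ≤ 1024 = 4⁵, so L = 4.

4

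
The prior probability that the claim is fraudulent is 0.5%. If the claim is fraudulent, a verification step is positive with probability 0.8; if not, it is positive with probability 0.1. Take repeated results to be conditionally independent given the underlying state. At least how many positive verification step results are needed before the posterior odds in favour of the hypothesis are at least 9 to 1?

4

Prior odds = 0.005/0.995 = 1/199.
Likelihood ratio of a positive = 0.8/0.1 = 8.
Target odds = 9.
Need (1/199) × 8ⁿ ≥ 9, i.e. 8ⁿ ≥ 1791.
8³ = 512 falls short of 1791 but 8⁴ = 4096 reaches it, so n = 4.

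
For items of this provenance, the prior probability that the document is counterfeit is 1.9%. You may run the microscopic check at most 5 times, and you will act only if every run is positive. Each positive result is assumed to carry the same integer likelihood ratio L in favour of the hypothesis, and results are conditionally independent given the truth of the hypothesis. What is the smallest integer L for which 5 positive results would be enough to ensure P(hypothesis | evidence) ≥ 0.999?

9

Prior odds = 0.019/0.981 = 19/981.
Target odds = 0.999/0.001 = 999.
Need L⁵ ≥ 999 ÷ (19/981) = 980019/19.
8⁵ = 32768 < 980019/19 ≤ 59049 = 9⁵, so L = 9.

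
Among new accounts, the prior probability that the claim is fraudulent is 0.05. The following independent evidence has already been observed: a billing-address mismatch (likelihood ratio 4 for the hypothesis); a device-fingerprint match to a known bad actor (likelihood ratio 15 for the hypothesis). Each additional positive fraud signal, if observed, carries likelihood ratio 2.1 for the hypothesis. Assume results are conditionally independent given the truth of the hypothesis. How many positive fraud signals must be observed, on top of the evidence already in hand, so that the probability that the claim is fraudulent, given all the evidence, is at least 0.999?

8

Prior odds = 0.05/0.95 = 1/19.
Combined Bayes factor of the evidence already in hand = 4 × 15 = 60.
Odds after that evidence = (1/19) × 60 = 60/19.
Target odds = 0.999/0.001 = 999.
Need 2.1ⁿ ≥ 999 ÷ (60/19) = 316.35.
2.1⁷ ≈180.109 falls short of 316.35 but 2.1⁸ ≈378.229 reaches it, so n = 8.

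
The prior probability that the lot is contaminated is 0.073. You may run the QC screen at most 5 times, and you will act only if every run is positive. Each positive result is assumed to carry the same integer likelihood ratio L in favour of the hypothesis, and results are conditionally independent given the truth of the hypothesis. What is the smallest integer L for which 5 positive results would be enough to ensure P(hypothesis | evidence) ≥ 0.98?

4

Prior odds = 0.073/0.927 = 73/927.
Target odds = 0.98/0.02 = 49.
Need L⁵ ≥ 49 ÷ (73/927) = 45423/73.
3⁵ = 243 < 45423/73 ≤ 1024 = 4⁵, so L = 4.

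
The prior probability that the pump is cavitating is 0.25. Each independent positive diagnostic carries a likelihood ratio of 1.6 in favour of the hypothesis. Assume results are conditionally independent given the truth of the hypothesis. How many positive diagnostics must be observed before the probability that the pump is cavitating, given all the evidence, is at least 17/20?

Prior odds: 0.25 ÷ 0.75 = 1/3.
Likelihood ratio per positive diagnostic = 1.6.
Target posterior odds = 0.85/0.15 = 17/3.
Need (1/3) × 1.6ⁿ ≥ 17/3, i.e. 1.6ⁿ ≥ 17.
1.6⁶ = 262144/15625 falls short of 17 but 1.6⁷ = 2097152/78125 reaches it, so n = 7.

7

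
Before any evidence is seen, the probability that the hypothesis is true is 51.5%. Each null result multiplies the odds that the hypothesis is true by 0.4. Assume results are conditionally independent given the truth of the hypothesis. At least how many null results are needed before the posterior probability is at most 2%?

5

Prior odds: 0.515 ÷ 0.485 = 103/97.
Likelihood ratio per null result = 0.4.
Target odds: 0.02 ÷ 0.98 = 1/49.
Require 0.4ⁿ ≤ 1/49 ÷ (103/97) = 97/5047.
0.4⁴ = 0.0256 is still above 97/5047 but 0.4⁵ = 0.01024 is at or below it, so n = 5.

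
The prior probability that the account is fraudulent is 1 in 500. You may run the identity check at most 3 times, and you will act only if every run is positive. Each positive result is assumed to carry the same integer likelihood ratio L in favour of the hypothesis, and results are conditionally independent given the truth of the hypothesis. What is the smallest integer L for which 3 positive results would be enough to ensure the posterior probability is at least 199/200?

47

Prior odds = 0.002/0.998 = 1/499.
Target odds = 0.995/0.005 = 199.
Need L³ ≥ 199 ÷ (1/499) = 99301.
46³ = 97336 < 99301 ≤ 103823 = 47³, so L = 47.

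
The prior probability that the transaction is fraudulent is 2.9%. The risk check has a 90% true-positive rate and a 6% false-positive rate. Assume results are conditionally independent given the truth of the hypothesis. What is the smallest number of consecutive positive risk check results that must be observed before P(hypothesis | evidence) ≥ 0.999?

Prior odds = 0.029/0.971 = 29/971.
Likelihood ratio of a positive result = 0.9/0.06 = 15.
Target odds: 0.999 ÷ 0.001 = 999.
Need (29/971) × 15ⁿ ≥ 999, i.e. 15ⁿ ≥ 970029/29.
15³ = 3375 falls short of 970029/29 but 15⁴ = 50625 reaches it, so n = 4.

4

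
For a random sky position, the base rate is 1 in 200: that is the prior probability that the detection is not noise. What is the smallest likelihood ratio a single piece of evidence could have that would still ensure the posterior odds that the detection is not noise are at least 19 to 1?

Prior odds = 0.005/0.995 = 1/199.
Target odds = 19.
Required Bayes factor = 19 ÷ (1/199) = 3781.

3781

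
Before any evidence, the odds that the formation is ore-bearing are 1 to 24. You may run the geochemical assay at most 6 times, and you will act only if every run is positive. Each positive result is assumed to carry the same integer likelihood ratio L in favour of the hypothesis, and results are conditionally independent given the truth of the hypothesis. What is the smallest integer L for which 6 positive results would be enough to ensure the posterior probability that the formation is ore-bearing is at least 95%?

Prior odds = 1/24.
Target odds = 0.95/0.05 = 19.
Need L⁶ ≥ 19 ÷ (1/24) = 456.
2⁶ = 64 < 456 ≤ 729 = 3⁶, so L = 3.

3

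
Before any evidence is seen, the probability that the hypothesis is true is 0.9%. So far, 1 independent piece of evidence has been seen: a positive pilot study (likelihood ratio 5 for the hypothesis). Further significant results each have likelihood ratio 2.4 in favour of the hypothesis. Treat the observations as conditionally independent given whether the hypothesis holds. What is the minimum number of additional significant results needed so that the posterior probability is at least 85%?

6

Prior odds = 0.009/0.991 = 9/991.
Bayes factor of the evidence already in hand = 5.
Odds after that evidence = (9/991) × 5 = 45/991.
Target odds = 0.85/0.15 = 17/3.
Need 2.4ⁿ ≥ 17/3 ÷ (45/991) = 16847/135.
2.4⁵ = 79.62624 falls short of 16847/135 but 2.4⁶ = 2985984/15625 reaches it, so n = 6.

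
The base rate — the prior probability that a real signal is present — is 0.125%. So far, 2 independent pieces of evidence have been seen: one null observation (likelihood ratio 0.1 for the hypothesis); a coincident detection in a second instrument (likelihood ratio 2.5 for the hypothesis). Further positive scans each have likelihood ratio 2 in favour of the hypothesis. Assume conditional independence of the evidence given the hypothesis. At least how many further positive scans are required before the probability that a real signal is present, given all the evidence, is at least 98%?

18

Prior odds = 0.00125/0.99875 = 1/799.
Combined Bayes factor of the evidence already in hand = 0.1 × 2.5 = 0.25.
Odds after that evidence = (1/799) × 0.25 = 1/3196.
Target odds = 0.98/0.02 = 49.
Need 2ⁿ ≥ 49 ÷ (1/3196) = 156604.
2¹⁷ = 131072 falls short of 156604 but 2¹⁸ = 262144 reaches it, so n = 18.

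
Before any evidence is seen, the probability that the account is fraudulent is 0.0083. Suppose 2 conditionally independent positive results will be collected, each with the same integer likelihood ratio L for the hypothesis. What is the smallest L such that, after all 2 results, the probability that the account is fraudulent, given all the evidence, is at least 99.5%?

155

Prior odds = 0.0083/0.9917 = 83/9917.
Target odds = 0.995/0.005 = 199.
Need L² ≥ 199 ÷ (83/9917) = 1973483/83.
154² = 23716 < 1973483/83 ≤ 24025 = 155², so L = 155.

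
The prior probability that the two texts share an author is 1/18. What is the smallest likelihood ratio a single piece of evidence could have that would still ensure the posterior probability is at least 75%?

Prior odds = (1/18)/(17/18) = 1/17.
Target odds = 0.75/0.25 = 3.
Required Bayes factor = 3 ÷ (1/17) = 51.

51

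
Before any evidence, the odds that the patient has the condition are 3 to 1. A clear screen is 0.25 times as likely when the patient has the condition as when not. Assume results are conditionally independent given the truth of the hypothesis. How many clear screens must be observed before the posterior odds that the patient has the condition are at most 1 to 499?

6

Prior odds = 3.
Likelihood ratio per clear screen = 0.25.
Target odds = 1/499.
Require 0.25ⁿ ≤ 1/499 ÷ 3 = 1/1497.
0.25⁵ = 1/1024 is still above 1/1497 but 0.25⁶ = 1/4096 is at or below it, so n = 6.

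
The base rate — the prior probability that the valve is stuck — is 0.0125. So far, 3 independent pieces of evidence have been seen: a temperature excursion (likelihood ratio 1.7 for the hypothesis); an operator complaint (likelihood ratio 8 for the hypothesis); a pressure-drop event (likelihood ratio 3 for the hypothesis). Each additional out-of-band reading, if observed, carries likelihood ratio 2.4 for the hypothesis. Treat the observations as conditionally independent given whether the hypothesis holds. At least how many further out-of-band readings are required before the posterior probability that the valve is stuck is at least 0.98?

Prior odds = 0.0125/0.9875 = 1/79.
Combined Bayes factor of the evidence already in hand = 1.7 × 8 × 3 = 40.8.
Odds after that evidence = (1/79) × 40.8 = 204/395.
Target odds = 0.98/0.02 = 49.
Need 2.4ⁿ ≥ 49 ÷ (204/395) = 19355/204.
2.4⁵ = 79.62624 falls short of 19355/204 but 2.4⁶ = 2985984/15625 reaches it, so n = 6.

6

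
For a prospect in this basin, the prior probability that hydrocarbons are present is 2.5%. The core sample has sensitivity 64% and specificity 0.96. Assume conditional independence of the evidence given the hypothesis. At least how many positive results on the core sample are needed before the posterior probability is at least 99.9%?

Prior odds = 0.025/0.975 = 1/39.
False-positive rate = 1 − 0.96 = 0.04; likelihood ratio of a positive = 0.64/0.04 = 16.
Target posterior odds = 0.999/0.001 = 999.
Need (1/39) × 16ⁿ ≥ 999, i.e. 16ⁿ ≥ 38961.
16³ = 4096 falls short of 38961 but 16⁴ = 65536 reaches it, so n = 4.

4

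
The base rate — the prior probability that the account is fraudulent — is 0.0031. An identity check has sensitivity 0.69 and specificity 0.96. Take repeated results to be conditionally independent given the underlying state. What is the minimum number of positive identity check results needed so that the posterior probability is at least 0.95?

4

Prior odds = 0.0031/0.9969 = 31/9969.
False-positive rate = 1 − 0.96 = 0.04; likelihood ratio of a positive = 0.69/0.04 = 17.25.
Target posterior odds = 0.95/0.05 = 19.
Need (31/9969) × 17.25ⁿ ≥ 19, i.e. 17.25ⁿ ≥ 189411/31.
17.25³ = 5132.953125 falls short of 189411/31 but 17.25⁴ = 22667121/256 reaches it, so n = 4.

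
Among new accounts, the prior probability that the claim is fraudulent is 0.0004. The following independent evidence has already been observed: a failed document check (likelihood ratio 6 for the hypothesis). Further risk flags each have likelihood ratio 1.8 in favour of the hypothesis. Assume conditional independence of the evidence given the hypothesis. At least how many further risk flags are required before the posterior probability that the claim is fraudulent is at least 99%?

Prior odds = 0.0004/0.9996 = 1/2499.
Bayes factor of the evidence already in hand = 6.
Odds after that evidence = (1/2499) × 6 = 2/833.
Target odds = 0.99/0.01 = 99.
Need 1.8ⁿ ≥ 99 ÷ (2/833) = 41233.5.
1.8¹⁸ ≈39346.4 falls short of 41233.5 but 1.8¹⁹ ≈70823.5 reaches it, so n = 19.

19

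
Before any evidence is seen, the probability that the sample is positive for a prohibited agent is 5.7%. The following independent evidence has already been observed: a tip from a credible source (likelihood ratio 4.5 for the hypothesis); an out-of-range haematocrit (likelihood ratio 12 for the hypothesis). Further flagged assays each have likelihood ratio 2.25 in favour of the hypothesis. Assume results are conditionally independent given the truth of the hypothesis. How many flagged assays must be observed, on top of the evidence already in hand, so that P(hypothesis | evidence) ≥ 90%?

Prior odds = 0.057/0.943 = 57/943.
Combined Bayes factor of the evidence already in hand = 4.5 × 12 = 54.
Odds after that evidence = (57/943) × 54 = 3078/943.
Target odds = 0.9/0.1 = 9.
Need 2.25ⁿ ≥ 9 ÷ (3078/943) = 943/342.
2.25¹ = 2.25 falls short of 943/342 but 2.25² = 5.0625 reaches it, so n = 2.

2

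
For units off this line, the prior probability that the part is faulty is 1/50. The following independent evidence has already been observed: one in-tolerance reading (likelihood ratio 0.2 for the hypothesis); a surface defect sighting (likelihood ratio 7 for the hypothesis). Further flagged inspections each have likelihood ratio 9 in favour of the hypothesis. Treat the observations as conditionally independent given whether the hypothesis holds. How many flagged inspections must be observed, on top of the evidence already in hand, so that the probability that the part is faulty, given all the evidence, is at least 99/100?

Prior odds = 0.02/0.98 = 1/49.
Combined Bayes factor of the evidence already in hand = 0.2 × 7 = 1.4.
Odds after that evidence = (1/49) × 1.4 = 1/35.
Target odds = 0.99/0.01 = 99.
Need 9ⁿ ≥ 99 ÷ (1/35) = 3465.
9³ = 729 falls short of 3465 but 9⁴ = 6561 reaches it, so n = 4.

4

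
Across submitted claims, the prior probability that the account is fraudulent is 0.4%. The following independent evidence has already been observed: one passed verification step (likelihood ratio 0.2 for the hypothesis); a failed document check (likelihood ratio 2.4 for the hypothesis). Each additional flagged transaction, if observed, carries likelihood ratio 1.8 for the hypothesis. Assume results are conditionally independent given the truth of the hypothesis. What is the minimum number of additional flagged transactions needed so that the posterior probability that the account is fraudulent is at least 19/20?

16

Prior odds = 0.004/0.996 = 1/249.
Combined Bayes factor of the evidence already in hand = 0.2 × 2.4 = 0.48.
Odds after that evidence = (1/249) × 0.48 = 4/2075.
Target odds = 0.95/0.05 = 19.
Need 1.8ⁿ ≥ 19 ÷ (4/2075) = 9856.25.
1.8¹⁵ ≈6746.64 falls short of 9856.25 but 1.8¹⁶ ≈12144 reaches it, so n = 16.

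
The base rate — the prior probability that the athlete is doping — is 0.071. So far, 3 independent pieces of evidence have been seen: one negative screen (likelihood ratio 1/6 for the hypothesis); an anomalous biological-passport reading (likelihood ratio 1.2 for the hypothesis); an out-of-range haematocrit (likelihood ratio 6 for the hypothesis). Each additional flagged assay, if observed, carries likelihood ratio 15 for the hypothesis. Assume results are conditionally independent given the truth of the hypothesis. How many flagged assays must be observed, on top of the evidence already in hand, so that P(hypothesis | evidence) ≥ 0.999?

4

Prior odds = 0.071/0.929 = 71/929.
Combined Bayes factor of the evidence already in hand = (1/6) × 1.2 × 6 = 1.2.
Odds after that evidence = (71/929) × 1.2 = 426/4645.
Target odds = 0.999/0.001 = 999.
Need 15ⁿ ≥ 999 ÷ (426/4645) = 1546785/142.
15³ = 3375 falls short of 1546785/142 but 15⁴ = 50625 reaches it, so n = 4.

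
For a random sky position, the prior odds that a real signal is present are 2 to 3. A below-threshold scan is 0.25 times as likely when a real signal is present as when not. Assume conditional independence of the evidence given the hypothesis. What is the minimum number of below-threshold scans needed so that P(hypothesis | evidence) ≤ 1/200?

4

Prior odds = 2/3.
Likelihood ratio per below-threshold scan = 0.25.
Target posterior odds = 0.005/0.995 = 1/199.
Require 0.25ⁿ ≤ 1/199 ÷ (2/3) = 3/398.
0.25³ = 0.015625 is still above 3/398 but 0.25⁴ = 0.00390625 is at or below it, so n = 4.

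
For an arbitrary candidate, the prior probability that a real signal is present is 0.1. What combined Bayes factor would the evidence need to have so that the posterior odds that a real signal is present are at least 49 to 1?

441

Prior odds = 0.1/0.9 = 1/9.
Target odds = 49.
Required Bayes factor = 49 ÷ (1/9) = 441.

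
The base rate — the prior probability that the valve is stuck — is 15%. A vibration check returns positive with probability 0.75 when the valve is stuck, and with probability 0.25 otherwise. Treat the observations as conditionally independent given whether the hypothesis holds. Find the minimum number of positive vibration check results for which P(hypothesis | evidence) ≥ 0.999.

Prior odds: 0.15 ÷ 0.85 = 3/17.
Likelihood ratio of a positive result = 0.75/0.25 = 3.
Target posterior odds = 0.999/0.001 = 999.
Need (3/17) × 3ⁿ ≥ 999, i.e. 3ⁿ ≥ 5661.
3⁷ = 2187 falls short of 5661 but 3⁸ = 6561 reaches it, so n = 8.

8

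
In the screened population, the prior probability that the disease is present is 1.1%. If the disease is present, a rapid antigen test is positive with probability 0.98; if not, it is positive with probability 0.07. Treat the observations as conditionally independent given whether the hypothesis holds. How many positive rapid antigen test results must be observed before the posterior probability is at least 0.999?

Prior odds = 0.011/0.989 = 11/989.
Likelihood ratio of a positive = 0.98/0.07 = 14.
Target posterior odds = 0.999/0.001 = 999.
Need (11/989) × 14ⁿ ≥ 999, i.e. 14ⁿ ≥ 988011/11.
14⁴ = 38416 falls short of 988011/11 but 14⁵ = 537824 reaches it, so n = 5.

5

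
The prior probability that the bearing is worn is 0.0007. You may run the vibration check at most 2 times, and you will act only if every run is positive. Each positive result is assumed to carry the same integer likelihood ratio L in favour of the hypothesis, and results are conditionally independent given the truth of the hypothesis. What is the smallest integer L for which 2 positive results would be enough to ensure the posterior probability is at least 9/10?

114

Prior odds = 0.0007/0.9993 = 7/9993.
Target odds = 0.9/0.1 = 9.
Need L² ≥ 9 ÷ (7/9993) = 89937/7.
113² = 12769 < 89937/7 ≤ 12996 = 114², so L = 114.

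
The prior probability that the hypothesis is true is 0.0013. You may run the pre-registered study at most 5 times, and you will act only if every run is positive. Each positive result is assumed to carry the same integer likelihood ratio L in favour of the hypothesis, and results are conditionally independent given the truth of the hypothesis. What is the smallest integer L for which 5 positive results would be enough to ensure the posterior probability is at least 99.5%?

Prior odds = 0.0013/0.9987 = 13/9987.
Target odds = 0.995/0.005 = 199.
Need L⁵ ≥ 199 ÷ (13/9987) = 1987413/13.
10⁵ = 100000 < 1987413/13 ≤ 161051 = 11⁵, so L = 11.

11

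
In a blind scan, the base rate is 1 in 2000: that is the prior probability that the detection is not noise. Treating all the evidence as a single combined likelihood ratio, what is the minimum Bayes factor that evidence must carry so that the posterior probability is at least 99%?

197901

Prior odds = 0.0005/0.9995 = 1/1999.
Target odds = 0.99/0.01 = 99.
Required Bayes factor = 99 ÷ (1/1999) = 197901.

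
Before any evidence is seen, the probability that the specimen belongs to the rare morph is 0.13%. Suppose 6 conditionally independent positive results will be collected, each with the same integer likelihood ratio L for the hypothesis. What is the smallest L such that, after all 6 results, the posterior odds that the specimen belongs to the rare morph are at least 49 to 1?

6

Prior odds = 0.0013/0.9987 = 13/9987.
Target odds = 49.
Need L⁶ ≥ 49 ÷ (13/9987) = 489363/13.
5⁶ = 15625 < 489363/13 ≤ 46656 = 6⁶, so L = 6.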